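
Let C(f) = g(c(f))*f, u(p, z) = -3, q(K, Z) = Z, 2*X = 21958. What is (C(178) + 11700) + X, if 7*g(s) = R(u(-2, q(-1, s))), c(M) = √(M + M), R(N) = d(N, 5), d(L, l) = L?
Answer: 158219/7 ≈ 22603.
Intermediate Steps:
X = 10979 (X = (½)*21958 = 10979)
R(N) = N
c(M) = √2*√M (c(M) = √(2*M) = √2*√M)
g(s) = -3/7 (g(s) = (⅐)*(-3) = -3/7)
C(f) = -3*f/7
(C(178) + 11700) + X = (-3/7*178 + 11700) + 10979 = (-534/7 + 11700) + 10979 = 81366/7 + 10979 = 158219/7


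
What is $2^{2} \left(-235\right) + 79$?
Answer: $-861$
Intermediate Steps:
$2^{2} \left(-235\right) + 79 = 4 \left(-235\right) + 79 = -940 + 79 = -861$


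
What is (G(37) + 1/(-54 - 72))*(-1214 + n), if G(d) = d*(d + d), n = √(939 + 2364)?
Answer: -209407109/63 + 344987*√367/42 ≈ -3.1666e+6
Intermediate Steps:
n = 3*√367 (n = √3303 = 3*√367 ≈ 57.472)
G(d) = 2*d² (G(d) = d*(2*d) = 2*d²)
(G(37) + 1/(-54 - 72))*(-1214 + n) = (2*37² + 1/(-54 - 72))*(-1214 + 3*√367) = (2*1369 + 1/(-126))*(-1214 + 3*√367) = (2738 - 1/126)*(-1214 + 3*√367) = 344987*(-1214 + 3*√367)/126 = -209407109/63 + 344987*√367/42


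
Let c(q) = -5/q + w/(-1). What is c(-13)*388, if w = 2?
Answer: -8148/13 ≈ -626.77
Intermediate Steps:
c(q) = -2 - 5/q (c(q) = -5/q + 2/(-1) = -5/q + 2*(-1) = -5/q - 2 = -2 - 5/q)
c(-13)*388 = (-2 - 5/(-13))*388 = (-2 - 5*(-1/13))*388 = (-2 + 5/13)*388 = -21/13*388 = -8148/13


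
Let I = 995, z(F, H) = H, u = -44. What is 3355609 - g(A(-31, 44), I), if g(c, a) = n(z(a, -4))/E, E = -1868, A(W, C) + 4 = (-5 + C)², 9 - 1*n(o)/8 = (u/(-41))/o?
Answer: 64249846283/19147 ≈ 3.3556e+6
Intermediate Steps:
n(o) = 72 - 352/(41*o) (n(o) = 72 - 8*(-44/(-41))/o = 72 - 8*(-44*(-1/41))/o = 72 - 352/(41*o))
A(W, C) = -4 + (-5 + C)²
g(c, a) = -760/19147 (g(c, a) = (72 - 352/41/(-4))/(-1868) = (72 - 352/41*(-¼))*(-1/1868) = (72 + 88/41)*(-1/1868) = (3040/41)*(-1/1868) = -760/19147)
3355609 - g(A(-31, 44), I) = 3355609 - 1*(-760/19147) = 3355609 + 760/19147 = 64249846283/19147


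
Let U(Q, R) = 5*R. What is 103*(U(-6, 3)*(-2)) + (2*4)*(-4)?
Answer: -3122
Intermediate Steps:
103*(U(-6, 3)*(-2)) + (2*4)*(-4) = 103*((5*3)*(-2)) + (2*4)*(-4) = 103*(15*(-2)) + 8*(-4) = 103*(-30) - 32 = -3090 - 32 = -3122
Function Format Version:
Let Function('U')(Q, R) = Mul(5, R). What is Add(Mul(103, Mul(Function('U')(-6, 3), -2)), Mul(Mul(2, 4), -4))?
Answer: -3122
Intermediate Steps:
Add(Mul(103, Mul(Function('U')(-6, 3), -2)), Mul(Mul(2, 4), -4)) = Add(Mul(103, Mul(Mul(5, 3), -2)), Mul(Mul(2, 4), -4)) = Add(Mul(103, Mul(15, -2)), Mul(8, -4)) = Add(Mul(103, -30), -32) = Add(-3090, -32) = -3122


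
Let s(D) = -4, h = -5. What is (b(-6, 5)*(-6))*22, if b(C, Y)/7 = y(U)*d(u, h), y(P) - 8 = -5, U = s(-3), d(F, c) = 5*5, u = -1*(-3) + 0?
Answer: -69300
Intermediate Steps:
u = 3 (u = 3 + 0 = 3)
d(F, c) = 25
U = -4
y(P) = 3 (y(P) = 8 - 5 = 3)
b(C, Y) = 525 (b(C, Y) = 7*(3*25) = 7*75 = 525)
(b(-6, 5)*(-6))*22 = (525*(-6))*22 = -3150*22 = -69300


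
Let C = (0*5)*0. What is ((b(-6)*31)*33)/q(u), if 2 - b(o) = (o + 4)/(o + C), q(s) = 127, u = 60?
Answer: 1705/127 ≈ 13.425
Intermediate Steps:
C = 0 (C = 0*0 = 0)
b(o) = 2 - (4 + o)/o (b(o) = 2 - (o + 4)/(o + 0) = 2 - (4 + o)/o)
((b(-6)*31)*33)/q(u) = ((((-4 - 6)/(-6))*31)*33)/127 = ((-1/6*(-10)*31)*33)*(1/127) = (((5/3)*31)*33)*(1/127) = ((155/3)*33)*(1/127) = 1705*(1/127) = 1705/127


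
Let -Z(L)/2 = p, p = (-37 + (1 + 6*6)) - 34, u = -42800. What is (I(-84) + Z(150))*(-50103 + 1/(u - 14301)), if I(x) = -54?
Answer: -40053039656/57101 ≈ -7.0144e+5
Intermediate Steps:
p = -34 (p = (-37 + (1 + 36)) - 34 = (-37 + 37) - 34 = 0 - 34 = -34)
Z(L) = 68 (Z(L) = -2*(-34) = 68)
(I(-84) + Z(150))*(-50103 + 1/(u - 14301)) = (-54 + 68)*(-50103 + 1/(-42800 - 14301)) = 14*(-50103 + 1/(-57101)) = 14*(-50103 - 1/57101) = 14*(-2860931404/57101) = -40053039656/57101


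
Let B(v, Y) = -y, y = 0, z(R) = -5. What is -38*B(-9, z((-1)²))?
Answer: 0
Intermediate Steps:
B(v, Y) = 0 (B(v, Y) = -1*0 = 0)
-38*B(-9, z((-1)²)) = -38*0 = 0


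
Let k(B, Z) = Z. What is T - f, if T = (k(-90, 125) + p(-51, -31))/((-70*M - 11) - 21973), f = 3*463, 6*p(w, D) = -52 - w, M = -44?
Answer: -157546685/113424 ≈ -1389.0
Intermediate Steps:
p(w, D) = -26/3 - w/6 (p(w, D) = (-52 - w)/6 = -26/3 - w/6)
f = 1389
T = -749/113424 (T = (125 + (-26/3 - ⅙*(-51)))/((-70*(-44) - 11) - 21973) = (125 + (-26/3 + 17/2))/((3080 - 11) - 21973) = (125 - ⅙)/(3069 - 21973) = (749/6)/(-18904) = (749/6)*(-1/18904) = -749/113424 ≈ -0.0066035)
T - f = -749/113424 - 1*1389 = -749/113424 - 1389 = -157546685/113424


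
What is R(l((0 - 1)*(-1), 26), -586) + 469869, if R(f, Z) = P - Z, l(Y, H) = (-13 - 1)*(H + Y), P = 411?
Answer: 470866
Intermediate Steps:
l(Y, H) = -14*H - 14*Y (l(Y, H) = -14*(H + Y) = -14*H - 14*Y)
R(f, Z) = 411 - Z
R(l((0 - 1)*(-1), 26), -586) + 469869 = (411 - 1*(-586)) + 469869 = (411 + 586) + 469869 = 997 + 469869 = 470866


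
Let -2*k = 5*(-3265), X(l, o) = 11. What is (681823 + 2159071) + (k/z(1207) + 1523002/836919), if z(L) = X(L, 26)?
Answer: 52320855851611/18412218 ≈ 2.8416e+6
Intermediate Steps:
k = 16325/2 (k = -5*(-3265)/2 = -½*(-16325) = 16325/2 ≈ 8162.5)
z(L) = 11
(681823 + 2159071) + (k/z(1207) + 1523002/836919) = (681823 + 2159071) + ((16325/2)/11 + 1523002/836919) = 2840894 + ((16325/2)*(1/11) + 1523002*(1/836919)) = 2840894 + (16325/22 + 1523002/836919) = 2840894 + 13696208719/18412218 = 52320855851611/18412218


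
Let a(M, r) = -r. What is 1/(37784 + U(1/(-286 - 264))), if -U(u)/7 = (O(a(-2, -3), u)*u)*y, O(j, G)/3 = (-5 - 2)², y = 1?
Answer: 550/20782229 ≈ 2.6465e-5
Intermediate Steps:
O(j, G) = 147 (O(j, G) = 3*(-5 - 2)² = 3*(-7)² = 3*49 = 147)
U(u) = -1029*u (U(u) = -7*147*u = -1029*u)
1/(37784 + U(1/(-286 - 264))) = 1/(37784 - 1029/(-286 - 264)) = 1/(37784 - 1029/(-550)) = 1/(37784 - 1029*(-1/550)) = 1/(37784 + 1029/550) = 1/(20782229/550) = 550/20782229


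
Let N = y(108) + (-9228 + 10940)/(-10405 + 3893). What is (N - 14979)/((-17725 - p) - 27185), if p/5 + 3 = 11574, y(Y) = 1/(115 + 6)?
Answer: 22354041/153359635 ≈ 0.14576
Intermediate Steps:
y(Y) = 1/121
p = 57855 (p = -15 + 5*11574 = -15 + 57870 = 57855)
N = -1140/4477 (N = 1/121 + (-9228 + 10940)/(-10405 + 3893) = 1/121 + 1712/(-6512) = 1/121 + 1712*(-1/6512) = 1/121 - 107/407 = -1140/4477 ≈ -0.25463)
(N - 14979)/((-17725 - p) - 27185) = (-1140/4477 - 14979)/((-17725 - 1*57855) - 27185) = -67062123/(4477*((-17725 - 57855) - 27185)) = -67062123/(4477*(-75580 - 27185)) = -67062123/4477/(-102765) = -67062123/4477*(-1/102765) = 22354041/153359635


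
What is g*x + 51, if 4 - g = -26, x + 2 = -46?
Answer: -1389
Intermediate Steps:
x = -48 (x = -2 - 46 = -48)
g = 30 (g = 4 - 1*(-26) = 4 + 26 = 30)
g*x + 51 = 30*(-48) + 51 = -1440 + 51 = -1389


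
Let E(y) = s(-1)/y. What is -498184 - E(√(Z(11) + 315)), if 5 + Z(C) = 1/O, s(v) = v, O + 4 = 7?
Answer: -498184 + √57/133 ≈ -4.9818e+5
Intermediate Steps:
O = 3 (O = -4 + 7 = 3)
Z(C) = -14/3 (Z(C) = -5 + 1/3 = -5 + ⅓ = -14/3)
E(y) = -1/y
-498184 - E(√(Z(11) + 315)) = -498184 - (-1)/(√(-14/3 + 315)) = -498184 - (-1)/(√(931/3)) = -498184 - (-1)/(7*√57/3) = -498184 - (-1)*√57/133 = -498184 + √57/133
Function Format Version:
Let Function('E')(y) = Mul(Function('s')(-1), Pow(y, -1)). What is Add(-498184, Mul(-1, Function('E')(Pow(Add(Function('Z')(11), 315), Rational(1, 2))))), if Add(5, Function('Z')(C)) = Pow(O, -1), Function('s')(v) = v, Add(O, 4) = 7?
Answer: Add(-498184, Mul(Rational(1, 133), Pow(57, Rational(1, 2)))) ≈ -4.9818e+5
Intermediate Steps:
O = 3 (O = Add(-4, 7) = 3)
Function('Z')(C) = Rational(-14, 3) (Function('Z')(C) = Add(-5, Pow(3, -1)) = Add(-5, Rational(1, 3)) = Rational(-14, 3))
Function('E')(y) = Mul(-1, Pow(y, -1))
Add(-498184, Mul(-1, Function('E')(Pow(Add(Function('Z')(11), 315), Rational(1, 2))))) = Add(-498184, Mul(-1, Mul(-1, Pow(Pow(Add(Rational(-14, 3), 315), Rational(1, 2)), -1)))) = Add(-498184, Mul(-1, Mul(-1, Pow(Pow(Rational(931, 3), Rational(1, 2)), -1)))) = Add(-498184, Mul(-1, Mul(-1, Pow(Mul(Rational(7, 3), Pow(57, Rational(1, 2))), -1)))) = Add(-498184, Mul(-1, Mul(-1, Mul(Rational(1, 133), Pow(57, Rational(1, 2)))))) = Add(-498184, Mul(-1, Mul(Rational(-1, 133), Pow(57, Rational(1, 2))))) = Add(-498184, Mul(Rational(1, 133), Pow(57, Rational(1, 2))))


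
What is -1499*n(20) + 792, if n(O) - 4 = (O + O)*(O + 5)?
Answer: -1504204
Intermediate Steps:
n(O) = 4 + 2*O*(5 + O) (n(O) = 4 + (O + O)*(O + 5) = 4 + (2*O)*(5 + O) = 4 + 2*O*(5 + O))
-1499*n(20) + 792 = -1499*(4 + 2*20² + 10*20) + 792 = -1499*(4 + 2*400 + 200) + 792 = -1499*(4 + 800 + 200) + 792 = -1499*1004 + 792 = -1504996 + 792 = -1504204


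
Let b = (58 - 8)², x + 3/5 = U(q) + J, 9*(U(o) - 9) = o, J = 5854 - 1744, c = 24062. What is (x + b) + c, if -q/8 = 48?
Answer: 459566/15 ≈ 30638.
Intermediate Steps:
q = -384 (q = -8*48 = -384)
J = 4110
U(o) = 9 + o/9
x = 61136/15 (x = -⅗ + ((9 + (⅑)*(-384)) + 4110) = -⅗ + ((9 - 128/3) + 4110) = -⅗ + (-101/3 + 4110) = -⅗ + 12229/3 = 61136/15 ≈ 4075.7)
b = 2500 (b = 50² = 2500)
(x + b) + c = (61136/15 + 2500) + 24062 = 98636/15 + 24062 = 459566/15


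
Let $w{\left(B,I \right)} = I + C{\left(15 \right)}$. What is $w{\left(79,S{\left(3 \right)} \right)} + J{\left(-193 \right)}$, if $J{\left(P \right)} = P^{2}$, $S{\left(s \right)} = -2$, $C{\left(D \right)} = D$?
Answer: $37262$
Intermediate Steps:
$w{\left(B,I \right)} = 15 + I$ ($w{\left(B,I \right)} = I + 15 = 15 + I$)
$w{\left(79,S{\left(3 \right)} \right)} + J{\left(-193 \right)} = \left(15 - 2\right) + \left(-193\right)^{2} = 13 + 37249 = 37262$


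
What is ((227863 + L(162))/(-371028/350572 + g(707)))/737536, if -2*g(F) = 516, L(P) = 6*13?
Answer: -19977433063/16745497479936 ≈ -0.0011930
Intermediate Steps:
L(P) = 78
g(F) = -258 (g(F) = -½*516 = -258)
((227863 + L(162))/(-371028/350572 + g(707)))/737536 = ((227863 + 78)/(-371028/350572 - 258))/737536 = (227941/(-371028*1/350572 - 258))*(1/737536) = (227941/(-92757/87643 - 258))*(1/737536) = (227941/(-22704651/87643))*(1/737536) = (227941*(-87643/22704651))*(1/737536) = -19977433063/22704651*1/737536 = -19977433063/16745497479936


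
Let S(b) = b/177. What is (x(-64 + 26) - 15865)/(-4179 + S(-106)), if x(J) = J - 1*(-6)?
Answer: 2813769/739789 ≈ 3.8035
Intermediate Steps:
S(b) = b/177 (S(b) = b*(1/177) = b/177)
x(J) = 6 + J (x(J) = J + 6 = 6 + J)
(x(-64 + 26) - 15865)/(-4179 + S(-106)) = ((6 + (-64 + 26)) - 15865)/(-4179 + (1/177)*(-106)) = ((6 - 38) - 15865)/(-4179 - 106/177) = (-32 - 15865)/(-739789/177) = -15897*(-177/739789) = 2813769/739789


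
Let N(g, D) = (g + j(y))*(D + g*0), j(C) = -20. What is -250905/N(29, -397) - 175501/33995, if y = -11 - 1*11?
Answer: 2634150134/40488045 ≈ 65.060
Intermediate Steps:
y = -22 (y = -11 - 11 = -22)
N(g, D) = D*(-20 + g) (N(g, D) = (g - 20)*(D + g*0) = (-20 + g)*(D + 0) = (-20 + g)*D = D*(-20 + g))
-250905/N(29, -397) - 175501/33995 = -250905*(-1/(397*(-20 + 29))) - 175501/33995 = -250905/((-397*9)) - 175501*1/33995 = -250905/(-3573) - 175501/33995 = -250905*(-1/3573) - 175501/33995 = 83635/1191 - 175501/33995 = 2634150134/40488045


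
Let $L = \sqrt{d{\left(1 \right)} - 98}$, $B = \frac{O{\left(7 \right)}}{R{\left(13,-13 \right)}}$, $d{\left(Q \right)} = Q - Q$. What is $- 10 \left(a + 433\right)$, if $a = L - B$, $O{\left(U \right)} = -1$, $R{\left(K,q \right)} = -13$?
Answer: $- \frac{56280}{13} - 70 i \sqrt{2} \approx -4329.2 - 98.995 i$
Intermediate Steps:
$d{\left(Q \right)} = 0$
$B = \frac{1}{13}$ ($B = - \frac{1}{-13} = \left(-1\right) \left(- \frac{1}{13}\right) = \frac{1}{13} \approx 0.076923$)
$L = 7 i \sqrt{2}$ ($L = \sqrt{0 - 98} = \sqrt{-98} = 7 i \sqrt{2} \approx 9.8995 i$)
$a = - \frac{1}{13} + 7 i \sqrt{2}$ ($a = 7 i \sqrt{2} - \frac{1}{13} = - \frac{1}{13} + 7 i \sqrt{2} \approx -0.076923 + 9.8995 i$)
$- 10 \left(a + 433\right) = - 10 \left(\left(- \frac{1}{13} + 7 i \sqrt{2}\right) + 433\right) = - 10 \left(\frac{5628}{13} + 7 i \sqrt{2}\right) = - \frac{56280}{13} - 70 i \sqrt{2}$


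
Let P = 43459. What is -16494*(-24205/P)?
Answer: 399237270/43459 ≈ 9186.5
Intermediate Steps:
-16494*(-24205/P) = -16494/(43459/(-24205)) = -16494/(43459*(-1/24205)) = -16494/(-43459/24205) = -16494*(-24205/43459) = 399237270/43459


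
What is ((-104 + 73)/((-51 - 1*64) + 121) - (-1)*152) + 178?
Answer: 1949/6 ≈ 324.83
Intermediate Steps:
((-104 + 73)/((-51 - 1*64) + 121) - (-1)*152) + 178 = (-31/((-51 - 64) + 121) - 1*(-152)) + 178 = (-31/(-115 + 121) + 152) + 178 = (-31/6 + 152) + 178 = 881/6 + 178 = 1949/6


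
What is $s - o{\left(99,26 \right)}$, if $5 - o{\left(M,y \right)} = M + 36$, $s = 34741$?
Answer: $34871$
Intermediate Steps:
$o{\left(M,y \right)} = -31 - M$ ($o{\left(M,y \right)} = 5 - \left(M + 36\right) = 5 - \left(36 + M\right) = -31 - M$)
$s - o{\left(99,26 \right)} = 34741 - \left(-31 - 99\right) = 34741 - -130 = 34741 + 130 = 34871$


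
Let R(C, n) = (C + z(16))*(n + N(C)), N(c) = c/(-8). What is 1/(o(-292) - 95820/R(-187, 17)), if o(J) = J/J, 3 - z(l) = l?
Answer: 1615/20779 ≈ 0.077723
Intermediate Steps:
z(l) = 3 - l
N(c) = -c/8 (N(c) = c*(-⅛) = -c/8)
R(C, n) = (-13 + C)*(n - C/8) (R(C, n) = (C + (3 - 1*16))*(n - C/8) = (C + (3 - 16))*(n - C/8) = (C - 13)*(n - C/8) = (-13 + C)*(n - C/8))
o(J) = 1
1/(o(-292) - 95820/R(-187, 17)) = 1/(1 - 95820/(-13*17 - ⅛*(-187)² + (13/8)*(-187) - 187*17)) = 1/(1 - 95820/(-221 - ⅛*34969 - 2431/8 - 3179)) = 1/(1 - 95820/(-221 - 34969/8 - 2431/8 - 3179)) = 1/(1 - 95820/(-8075)) = 1/(1 - 95820*(-1/8075)) = 1/(1 + 19164/1615) = 1/(20779/1615) = 1615/20779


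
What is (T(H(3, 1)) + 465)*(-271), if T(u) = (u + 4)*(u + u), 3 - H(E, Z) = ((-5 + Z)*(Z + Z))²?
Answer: -2010549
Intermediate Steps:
H(E, Z) = 3 - 4*Z²*(-5 + Z)² (H(E, Z) = 3 - ((-5 + Z)*(Z + Z))² = 3 - ((-5 + Z)*(2*Z))² = 3 - (2*Z*(-5 + Z))² = 3 - 4*Z²*(-5 + Z)²)
T(u) = 2*u*(4 + u) (T(u) = (4 + u)*(2*u) = 2*u*(4 + u))
(T(H(3, 1)) + 465)*(-271) = (2*(3 - 4*1²*(-5 + 1)²)*(4 + (3 - 4*1²*(-5 + 1)²)) + 465)*(-271) = (2*(3 - 4*1*(-4)²)*(4 + (3 - 4*1*(-4)²)) + 465)*(-271) = (2*(3 - 4*1*16)*(4 + (3 - 4*1*16)) + 465)*(-271) = (2*(3 - 64)*(4 + (3 - 64)) + 465)*(-271) = (2*(-61)*(4 - 61) + 465)*(-271) = (2*(-61)*(-57) + 465)*(-271) = (6954 + 465)*(-271) = 7419*(-271) = -2010549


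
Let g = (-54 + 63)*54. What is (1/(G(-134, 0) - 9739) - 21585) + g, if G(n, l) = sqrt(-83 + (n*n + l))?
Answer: -2000823412291/94830248 - sqrt(17873)/94830248 ≈ -21099.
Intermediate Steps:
g = 486 (g = 9*54 = 486)
G(n, l) = sqrt(-83 + l + n**2) (G(n, l) = sqrt(-83 + (n**2 + l)) = sqrt(-83 + (l + n**2)) = sqrt(-83 + l + n**2))
(1/(G(-134, 0) - 9739) - 21585) + g = (1/(sqrt(-83 + 0 + (-134)**2) - 9739) - 21585) + 486 = (1/(sqrt(-83 + 0 + 17956) - 9739) - 21585) + 486 = (1/(sqrt(17873) - 9739) - 21585) + 486 = (1/(-9739 + sqrt(17873)) - 21585) + 486 = (-21585 + 1/(-9739 + sqrt(17873))) + 486 = -21099 + 1/(-9739 + sqrt(17873))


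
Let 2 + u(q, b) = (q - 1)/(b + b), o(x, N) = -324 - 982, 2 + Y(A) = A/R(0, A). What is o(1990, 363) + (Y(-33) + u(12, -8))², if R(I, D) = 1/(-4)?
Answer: 3815033/256 ≈ 14902.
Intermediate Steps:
R(I, D) = -¼
Y(A) = -2 - 4*A (Y(A) = -2 + A/(-¼) = -2 + A*(-4) = -2 - 4*A)
o(x, N) = -1306
u(q, b) = -2 + (-1 + q)/(2*b) (u(q, b) = -2 + (q - 1)/(b + b) = -2 + (-1 + q)/((2*b)) = -2 + (-1 + q)*(1/(2*b)) = -2 + (-1 + q)/(2*b))
o(1990, 363) + (Y(-33) + u(12, -8))² = -1306 + ((-2 - 4*(-33)) + (½)*(-1 + 12 - 4*(-8))/(-8))² = -1306 + ((-2 + 132) + (½)*(-⅛)*(-1 + 12 + 32))² = -1306 + (130 + (½)*(-⅛)*43)² = -1306 + (130 - 43/16)² = -1306 + (2037/16)² = -1306 + 4149369/256 = 3815033/256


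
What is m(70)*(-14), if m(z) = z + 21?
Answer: -1274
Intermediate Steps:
m(z) = 21 + z
m(70)*(-14) = (21 + 70)*(-14) = 91*(-14) = -1274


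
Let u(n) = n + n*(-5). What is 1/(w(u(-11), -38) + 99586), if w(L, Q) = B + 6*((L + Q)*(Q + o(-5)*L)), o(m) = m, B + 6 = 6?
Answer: 1/90298 ≈ 1.1074e-5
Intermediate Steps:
B = 0 (B = -6 + 6 = 0)
u(n) = -4*n (u(n) = n - 5*n = -4*n)
w(L, Q) = 6*(L + Q)*(Q - 5*L) (w(L, Q) = 0 + 6*((L + Q)*(Q - 5*L)) = 0 + 6*(L + Q)*(Q - 5*L) = 6*(L + Q)*(Q - 5*L))
1/(w(u(-11), -38) + 99586) = 1/((-30*(-4*(-11))² + 6*(-38)² - 24*(-4*(-11))*(-38)) + 99586) = 1/((-30*44² + 6*1444 - 24*44*(-38)) + 99586) = 1/((-30*1936 + 8664 + 40128) + 99586) = 1/((-58080 + 8664 + 40128) + 99586) = 1/(-9288 + 99586) = 1/90298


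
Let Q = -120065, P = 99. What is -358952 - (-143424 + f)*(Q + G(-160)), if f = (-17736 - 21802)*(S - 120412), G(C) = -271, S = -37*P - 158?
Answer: 591064069633528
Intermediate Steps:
S = -3821 (S = -37*99 - 158 = -3663 - 158 = -3821)
f = 4911924354 (f = (-17736 - 21802)*(-3821 - 120412) = -39538*(-124233) = 4911924354)
-358952 - (-143424 + f)*(Q + G(-160)) = -358952 - (-143424 + 4911924354)*(-120065 - 271) = -358952 - 4911780930*(-120336) = -358952 - 1*(-591064069992480) = -358952 + 591064069992480 = 591064069633528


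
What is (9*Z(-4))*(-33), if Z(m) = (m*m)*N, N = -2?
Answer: 9504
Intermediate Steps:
Z(m) = -2*m**2 (Z(m) = (m*m)*(-2) = m**2*(-2) = -2*m**2)
(9*Z(-4))*(-33) = (9*(-2*(-4)**2))*(-33) = (9*(-2*16))*(-33) = (9*(-32))*(-33) = -288*(-33) = 9504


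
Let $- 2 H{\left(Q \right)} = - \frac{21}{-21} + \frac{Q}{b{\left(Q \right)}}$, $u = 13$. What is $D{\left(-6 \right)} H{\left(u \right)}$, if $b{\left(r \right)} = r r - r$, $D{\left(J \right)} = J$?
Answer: $\frac{13}{4} \approx 3.25$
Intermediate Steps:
$b{\left(r \right)} = r^{2} - r$
$H{\left(Q \right)} = - \frac{1}{2} - \frac{1}{2 \left(-1 + Q\right)}$ ($H{\left(Q \right)} = - \frac{- \frac{21}{-21} + \frac{Q}{Q \left(-1 + Q\right)}}{2} = - \frac{\left(-21\right) \left(- \frac{1}{21}\right) + Q \frac{1}{Q \left(-1 + Q\right)}}{2} = - \frac{1 + \frac{1}{-1 + Q}}{2} = - \frac{1}{2} - \frac{1}{2 \left(-1 + Q\right)}$)
$D{\left(-6 \right)} H{\left(u \right)} = - 6 \left(\left(-1\right) 13 \frac{1}{-2 + 2 \cdot 13}\right) = - 6 \left(\left(-1\right) 13 \frac{1}{-2 + 26}\right) = - 6 \left(\left(-1\right) 13 \cdot \frac{1}{24}\right) = \left(-6\right) \left(- \frac{13}{24}\right) = \frac{13}{4}$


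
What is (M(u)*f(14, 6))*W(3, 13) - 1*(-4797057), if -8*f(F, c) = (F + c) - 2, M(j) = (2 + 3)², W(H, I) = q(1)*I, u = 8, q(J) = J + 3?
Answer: 4794132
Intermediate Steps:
q(J) = 3 + J
W(H, I) = 4*I (W(H, I) = (3 + 1)*I = 4*I)
M(j) = 25 (M(j) = 5² = 25)
f(F, c) = ¼ - F/8 - c/8 (f(F, c) = -((F + c) - 2)/8 = -(-2 + F + c)/8 = ¼ - F/8 - c/8)
(M(u)*f(14, 6))*W(3, 13) - 1*(-4797057) = (25*(¼ - ⅛*14 - ⅛*6))*(4*13) - 1*(-4797057) = (25*(¼ - 7/4 - ¾))*52 + 4797057 = (25*(-9/4))*52 + 4797057 = -225/4*52 + 4797057 = -2925 + 4797057 = 4794132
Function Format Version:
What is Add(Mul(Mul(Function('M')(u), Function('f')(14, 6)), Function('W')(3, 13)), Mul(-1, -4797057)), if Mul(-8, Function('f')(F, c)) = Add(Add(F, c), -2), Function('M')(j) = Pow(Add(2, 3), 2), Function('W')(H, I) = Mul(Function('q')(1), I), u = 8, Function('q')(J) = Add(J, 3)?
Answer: 4794132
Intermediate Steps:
Function('q')(J) = Add(3, J)
Function('W')(H, I) = Mul(4, I) (Function('W')(H, I) = Mul(Add(3, 1), I) = Mul(4, I))
Function('M')(j) = 25 (Function('M')(j) = Pow(5, 2) = 25)
Function('f')(F, c) = Add(Rational(1, 4), Mul(Rational(-1, 8), F), Mul(Rational(-1, 8), c)) (Function('f')(F, c) = Mul(Rational(-1, 8), Add(Add(F, c), -2)) = Mul(Rational(-1, 8), Add(-2, F, c)) = Add(Rational(1, 4), Mul(Rational(-1, 8), F), Mul(Rational(-1, 8), c)))
Add(Mul(Mul(Function('M')(u), Function('f')(14, 6)), Function('W')(3, 13)), Mul(-1, -4797057)) = Add(Mul(Mul(25, Add(Rational(1, 4), Mul(Rational(-1, 8), 14), Mul(Rational(-1, 8), 6))), Mul(4, 13)), Mul(-1, -4797057)) = Add(Mul(Mul(25, Add(Rational(1, 4), Rational(-7, 4), Rational(-3, 4))), 52), 4797057) = Add(Mul(Mul(25, Rational(-9, 4)), 52), 4797057) = Add(Mul(Rational(-225, 4), 52), 4797057) = Add(-2925, 4797057) = 4794132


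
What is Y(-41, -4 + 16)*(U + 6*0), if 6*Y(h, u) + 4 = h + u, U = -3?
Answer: 33/2 ≈ 16.500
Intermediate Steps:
Y(h, u) = -⅔ + h/6 + u/6 (Y(h, u) = -⅔ + (h + u)/6 = -⅔ + (h/6 + u/6) = -⅔ + h/6 + u/6)
Y(-41, -4 + 16)*(U + 6*0) = (-⅔ + (⅙)*(-41) + (-4 + 16)/6)*(-3 + 6*0) = (-⅔ - 41/6 + (⅙)*12)*(-3 + 0) = (-⅔ - 41/6 + 2)*(-3) = -11/2*(-3) = 33/2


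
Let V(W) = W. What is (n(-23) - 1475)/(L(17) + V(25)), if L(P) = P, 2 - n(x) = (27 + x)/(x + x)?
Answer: -33877/966 ≈ -35.069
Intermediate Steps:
n(x) = 2 - (27 + x)/(2*x) (n(x) = 2 - (27 + x)/(x + x) = 2 - (27 + x)/(2*x))
(n(-23) - 1475)/(L(17) + V(25)) = ((3/2)*(-9 - 23)/(-23) - 1475)/(17 + 25) = ((3/2)*(-1/23)*(-32) - 1475)/42 = (48/23 - 1475)*(1/42) = -33877/23*1/42 = -33877/966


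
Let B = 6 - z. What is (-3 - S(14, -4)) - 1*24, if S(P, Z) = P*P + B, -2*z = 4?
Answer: -231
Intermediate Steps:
z = -2 (z = -½*4 = -2)
B = 8 (B = 6 - 1*(-2) = 6 + 2 = 8)
S(P, Z) = 8 + P² (S(P, Z) = P*P + 8 = P² + 8 = 8 + P²)
(-3 - S(14, -4)) - 1*24 = (-3 - (8 + 14²)) - 1*24 = (-3 - (8 + 196)) - 24 = (-3 - 1*204) - 24 = (-3 - 204) - 24 = -207 - 24 = -231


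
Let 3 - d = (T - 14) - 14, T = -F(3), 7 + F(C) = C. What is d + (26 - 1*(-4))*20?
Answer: 627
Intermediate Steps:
F(C) = -7 + C
T = 4 (T = -(-7 + 3) = -1*(-4) = 4)
d = 27 (d = 3 - ((4 - 14) - 14) = 3 - (-10 - 14) = 3 - 1*(-24) = 3 + 24 = 27)
d + (26 - 1*(-4))*20 = 27 + (26 - 1*(-4))*20 = 27 + (26 + 4)*20 = 27 + 30*20 = 27 + 600 = 627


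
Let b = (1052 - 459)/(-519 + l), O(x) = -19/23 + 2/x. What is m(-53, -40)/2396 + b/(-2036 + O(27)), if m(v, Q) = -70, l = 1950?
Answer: -2362586187/80308671562 ≈ -0.029419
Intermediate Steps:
O(x) = -19/23 + 2/x (O(x) = -19*1/23 + 2/x = -19/23 + 2/x)
b = 593/1431 (b = (1052 - 459)/(-519 + 1950) = 593/1431 ≈ 0.41440)
m(-53, -40)/2396 + b/(-2036 + O(27)) = -70/2396 + 593/(1431*(-2036 + (-19/23 + 2/27))) = -70*1/2396 + 593/(1431*(-2036 + (-19/23 + 2*(1/27)))) = -35/1198 + 593/(1431*(-2036 + (-19/23 + 2/27))) = -35/1198 + 593/(1431*(-2036 - 467/621)) = -35/1198 + 593/(1431*(-1264823/621)) = -35/1198 + (593/1431)*(-621/1264823) = -35/1198 - 13639/67035619 = -2362586187/80308671562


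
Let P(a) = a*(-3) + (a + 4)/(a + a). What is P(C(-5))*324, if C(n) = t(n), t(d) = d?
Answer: 24462/5 ≈ 4892.4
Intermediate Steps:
C(n) = n
P(a) = -3*a + (4 + a)/(2*a) (P(a) = -3*a + (4 + a)/((2*a)) = -3*a + (4 + a)*(1/(2*a)) = -3*a + (4 + a)/(2*a))
P(C(-5))*324 = (½ - 3*(-5) + 2/(-5))*324 = (½ + 15 + 2*(-⅕))*324 = (½ + 15 - ⅖)*324 = (151/10)*324 = 24462/5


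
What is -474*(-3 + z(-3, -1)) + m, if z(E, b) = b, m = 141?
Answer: 2037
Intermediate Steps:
-474*(-3 + z(-3, -1)) + m = -474*(-3 - 1) + 141 = -474*(-4) + 141 = -158*(-12) + 141 = 1896 + 141 = 2037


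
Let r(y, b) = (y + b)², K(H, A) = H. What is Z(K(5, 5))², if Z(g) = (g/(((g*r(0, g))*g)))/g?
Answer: 1/390625 ≈ 2.5600e-6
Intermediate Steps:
r(y, b) = (b + y)²
Z(g) = g⁻⁴ (Z(g) = (g/(((g*(g + 0)²)*g)))/g = (g/(((g*g²)*g)))/g = (g/((g³*g)))/g = (g/(g⁴))/g = (g/g⁴)/g = 1/(g³*g) = g⁻⁴)
Z(K(5, 5))² = (5⁻⁴)² = (1/625)² = 1/390625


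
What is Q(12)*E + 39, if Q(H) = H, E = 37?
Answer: 483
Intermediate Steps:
Q(12)*E + 39 = 12*37 + 39 = 444 + 39 = 483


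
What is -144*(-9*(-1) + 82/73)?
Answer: -106416/73 ≈ -1457.8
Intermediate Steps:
-144*(-9*(-1) + 82/73) = -144*(9 + 82*(1/73)) = -144*(9 + 82/73) = -144*739/73 = -106416/73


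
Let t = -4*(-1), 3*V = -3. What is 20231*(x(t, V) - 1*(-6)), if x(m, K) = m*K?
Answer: 40462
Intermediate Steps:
V = -1 (V = (⅓)*(-3) = -1)
t = 4
x(m, K) = K*m
20231*(x(t, V) - 1*(-6)) = 20231*(-1*4 - 1*(-6)) = 20231*(-4 + 6) = 20231*2 = 40462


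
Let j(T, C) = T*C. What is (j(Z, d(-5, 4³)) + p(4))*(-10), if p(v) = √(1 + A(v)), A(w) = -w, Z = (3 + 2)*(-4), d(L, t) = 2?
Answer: 400 - 10*I*√3 ≈ 400.0 - 17.32*I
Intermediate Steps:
Z = -20 (Z = 5*(-4) = -20)
p(v) = √(1 - v)
j(T, C) = C*T
(j(Z, d(-5, 4³)) + p(4))*(-10) = (2*(-20) + √(1 - 1*4))*(-10) = (-40 + √(1 - 4))*(-10) = (-40 + √(-3))*(-10) = (-40 + I*√3)*(-10) = 400 - 10*I*√3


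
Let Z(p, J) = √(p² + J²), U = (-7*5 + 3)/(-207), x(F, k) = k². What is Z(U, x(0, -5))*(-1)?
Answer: -√26781649/207 ≈ -25.000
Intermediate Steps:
U = 32/207 (U = (-35 + 3)*(-1/207) = -32*(-1/207) = 32/207 ≈ 0.15459)
Z(p, J) = √(J² + p²)
Z(U, x(0, -5))*(-1) = √(((-5)²)² + (32/207)²)*(-1) = √(25² + 1024/42849)*(-1) = √(625 + 1024/42849)*(-1) = √(26781649/42849)*(-1) = (√26781649/207)*(-1) = -√26781649/207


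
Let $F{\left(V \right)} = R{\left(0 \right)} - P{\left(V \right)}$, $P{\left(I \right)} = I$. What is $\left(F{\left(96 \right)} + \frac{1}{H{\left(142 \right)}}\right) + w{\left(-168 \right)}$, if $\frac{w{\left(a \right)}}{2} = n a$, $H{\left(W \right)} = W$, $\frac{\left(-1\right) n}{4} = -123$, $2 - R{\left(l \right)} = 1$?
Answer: $- \frac{23487793}{142} \approx -1.6541 \cdot 10^{5}$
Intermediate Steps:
$R{\left(l \right)} = 1$ ($R{\left(l \right)} = 2 - 1 = 1$)
$n = 492$ ($n = \left(-4\right) \left(-123\right) = 492$)
$F{\left(V \right)} = 1 - V$
$w{\left(a \right)} = 984 a$ ($w{\left(a \right)} = 2 \cdot 492 a = 984 a$)
$\left(F{\left(96 \right)} + \frac{1}{H{\left(142 \right)}}\right) + w{\left(-168 \right)} = \left(\left(1 - 96\right) + \frac{1}{142}\right) + 984 \left(-168\right) = \left(\left(1 - 96\right) + \frac{1}{142}\right) - 165312 = \left(-95 + \frac{1}{142}\right) - 165312 = - \frac{13489}{142} - 165312 = - \frac{23487793}{142}$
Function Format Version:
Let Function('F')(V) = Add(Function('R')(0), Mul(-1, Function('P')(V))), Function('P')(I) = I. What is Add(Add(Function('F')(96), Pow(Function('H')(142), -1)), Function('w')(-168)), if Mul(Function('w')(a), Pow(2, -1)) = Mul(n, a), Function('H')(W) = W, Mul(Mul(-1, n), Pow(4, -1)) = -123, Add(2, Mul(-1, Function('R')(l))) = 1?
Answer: Rational(-23487793, 142) ≈ -1.6541e+5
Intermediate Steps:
Function('R')(l) = 1 (Function('R')(l) = Add(2, Mul(-1, 1)) = Add(2, -1) = 1)
n = 492 (n = Mul(-4, -123) = 492)
Function('F')(V) = Add(1, Mul(-1, V))
Function('w')(a) = Mul(984, a) (Function('w')(a) = Mul(2, Mul(492, a)) = Mul(984, a))
Add(Add(Function('F')(96), Pow(Function('H')(142), -1)), Function('w')(-168)) = Add(Add(Add(1, Mul(-1, 96)), Pow(142, -1)), Mul(984, -168)) = Add(Add(Add(1, -96), Rational(1, 142)), -165312) = Add(Add(-95, Rational(1, 142)), -165312) = Add(Rational(-13489, 142), -165312) = Rational(-23487793, 142)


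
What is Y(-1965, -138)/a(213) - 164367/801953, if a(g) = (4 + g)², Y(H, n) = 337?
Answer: -7469619502/37763164817 ≈ -0.19780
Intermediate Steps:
Y(-1965, -138)/a(213) - 164367/801953 = 337/((4 + 213)²) - 164367/801953 = 337/(217²) - 164367*1/801953 = 337/47089 - 164367/801953 = -7469619502/37763164817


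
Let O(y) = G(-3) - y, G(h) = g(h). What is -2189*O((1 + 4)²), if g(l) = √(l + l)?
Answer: 54725 - 2189*I*√6 ≈ 54725.0 - 5361.9*I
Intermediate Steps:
g(l) = √2*√l (g(l) = √(2*l) = √2*√l)
G(h) = √2*√h
O(y) = -y + I*√6 (O(y) = √2*√(-3) - y = √2*(I*√3) - y = I*√6 - y = -y + I*√6)
-2189*O((1 + 4)²) = -2189*(-(1 + 4)² + I*√6) = -2189*(-1*5² + I*√6) = -2189*(-1*25 + I*√6) = -2189*(-25 + I*√6) = 54725 - 2189*I*√6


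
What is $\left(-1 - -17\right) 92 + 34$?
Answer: $1506$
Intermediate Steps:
$\left(-1 - -17\right) 92 + 34 = \left(-1 + 17\right) 92 + 34 = 16 \cdot 92 + 34 = 1472 + 34 = 1506$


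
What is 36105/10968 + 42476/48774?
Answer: 371143673/89158872 ≈ 4.1627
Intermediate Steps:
36105/10968 + 42476/48774 = 36105*(1/10968) + 42476*(1/48774) = 12035/3656 + 21238/24387 = 371143673/89158872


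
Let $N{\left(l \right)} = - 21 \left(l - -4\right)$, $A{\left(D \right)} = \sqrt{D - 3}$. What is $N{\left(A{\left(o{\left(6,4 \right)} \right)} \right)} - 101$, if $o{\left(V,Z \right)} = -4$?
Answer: $-185 - 21 i \sqrt{7} \approx -185.0 - 55.561 i$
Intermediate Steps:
$A{\left(D \right)} = \sqrt{-3 + D}$
$N{\left(l \right)} = -84 - 21 l$ ($N{\left(l \right)} = - 21 \left(l + \left(-7 + 11\right)\right) = - 21 \left(l + 4\right) = - 21 \left(4 + l\right) = -84 - 21 l$)
$N{\left(A{\left(o{\left(6,4 \right)} \right)} \right)} - 101 = \left(-84 - 21 \sqrt{-3 - 4}\right) - 101 = \left(-84 - 21 \sqrt{-7}\right) - 101 = \left(-84 - 21 i \sqrt{7}\right) - 101 = -185 - 21 i \sqrt{7}$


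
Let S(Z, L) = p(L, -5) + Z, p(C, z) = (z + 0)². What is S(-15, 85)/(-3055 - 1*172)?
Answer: -10/3227 ≈ -0.0030989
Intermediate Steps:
p(C, z) = z²
S(Z, L) = 25 + Z (S(Z, L) = (-5)² + Z = 25 + Z)
S(-15, 85)/(-3055 - 1*172) = (25 - 15)/(-3055 - 1*172) = 10/(-3055 - 172) = 10/(-3227) = 10*(-1/3227) = -10/3227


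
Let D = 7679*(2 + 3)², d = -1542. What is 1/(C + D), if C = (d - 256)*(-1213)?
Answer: 1/2372949 ≈ 4.2142e-7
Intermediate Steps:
C = 2180974 (C = (-1542 - 256)*(-1213) = -1798*(-1213) = 2180974)
D = 191975 (D = 7679*5² = 7679*25 = 191975)
1/(C + D) = 1/(2180974 + 191975) = 1/2372949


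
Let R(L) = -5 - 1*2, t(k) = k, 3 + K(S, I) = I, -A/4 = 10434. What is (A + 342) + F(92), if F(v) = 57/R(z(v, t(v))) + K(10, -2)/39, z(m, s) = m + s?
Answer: -11302820/273 ≈ -41402.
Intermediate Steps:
A = -41736 (A = -4*10434 = -41736)
K(S, I) = -3 + I
R(L) = -7 (R(L) = -5 - 2 = -7)
F(v) = -2258/273 (F(v) = 57/(-7) + (-3 - 2)/39 = 57*(-⅐) - 5*1/39 = -57/7 - 5/39 = -2258/273)
(A + 342) + F(92) = (-41736 + 342) - 2258/273 = -41394 - 2258/273 = -11302820/273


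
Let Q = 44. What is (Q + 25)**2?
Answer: 4761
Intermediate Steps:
(Q + 25)**2 = (44 + 25)**2 = 69**2 = 4761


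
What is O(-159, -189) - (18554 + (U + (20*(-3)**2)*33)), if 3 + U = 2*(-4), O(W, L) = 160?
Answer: -24323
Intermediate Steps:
U = -11 (U = -3 + 2*(-4) = -3 - 8 = -11)
O(-159, -189) - (18554 + (U + (20*(-3)**2)*33)) = 160 - (18554 + (-11 + (20*(-3)**2)*33)) = 160 - (18554 + (-11 + (20*9)*33)) = 160 - (18554 + (-11 + 180*33)) = 160 - (18554 + (-11 + 5940)) = 160 - (18554 + 5929) = 160 - 1*24483 = 160 - 24483 = -24323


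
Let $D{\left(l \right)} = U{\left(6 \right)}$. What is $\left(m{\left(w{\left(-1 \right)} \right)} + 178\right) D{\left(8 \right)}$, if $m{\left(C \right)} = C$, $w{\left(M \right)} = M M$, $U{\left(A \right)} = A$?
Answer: $1074$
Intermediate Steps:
$D{\left(l \right)} = 6$
$w{\left(M \right)} = M^{2}$
$\left(m{\left(w{\left(-1 \right)} \right)} + 178\right) D{\left(8 \right)} = \left(\left(-1\right)^{2} + 178\right) 6 = \left(1 + 178\right) 6 = 179 \cdot 6 = 1074$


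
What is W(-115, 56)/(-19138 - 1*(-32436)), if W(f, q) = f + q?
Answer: -59/13298 ≈ -0.0044368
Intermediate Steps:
W(-115, 56)/(-19138 - 1*(-32436)) = (-115 + 56)/(-19138 - 1*(-32436)) = -59/(-19138 + 32436) = -59/13298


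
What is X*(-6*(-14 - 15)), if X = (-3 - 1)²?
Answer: 2784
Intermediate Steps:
X = 16 (X = (-4)² = 16)
X*(-6*(-14 - 15)) = 16*(-6*(-14 - 15)) = 16*(-6*(-29)) = 16*174 = 2784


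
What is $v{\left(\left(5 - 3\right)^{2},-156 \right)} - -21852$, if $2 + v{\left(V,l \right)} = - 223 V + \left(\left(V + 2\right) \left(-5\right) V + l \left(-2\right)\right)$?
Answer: $21150$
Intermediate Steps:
$v{\left(V,l \right)} = -2 - 223 V - 2 l + V \left(-10 - 5 V\right)$ ($v{\left(V,l \right)} = -2 - \left(223 V - l \left(-2\right) - \left(V + 2\right) \left(-5\right) V\right) = -2 - \left(2 l + 223 V - \left(2 + V\right) \left(-5\right) V\right) = -2 - \left(2 l + 223 V - \left(-10 - 5 V\right) V\right) = -2 - \left(2 l + 223 V - V \left(-10 - 5 V\right)\right) = -2 - 223 V - 2 l + V \left(-10 - 5 V\right)$)
$v{\left(\left(5 - 3\right)^{2},-156 \right)} - -21852 = \left(-2 - 233 \left(5 - 3\right)^{2} - 5 \left(\left(5 - 3\right)^{2}\right)^{2} - -312\right) - -21852 = \left(-2 - 233 \cdot 2^{2} - 5 \left(2^{2}\right)^{2} + 312\right) + 21852 = \left(-2 - 932 - 5 \cdot 4^{2} + 312\right) + 21852 = \left(-2 - 932 - 80 + 312\right) + 21852 = -702 + 21852 = 21150$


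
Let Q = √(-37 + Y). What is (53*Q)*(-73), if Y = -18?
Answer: -3869*I*√55 ≈ -28693.0*I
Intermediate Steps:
Q = I*√55 (Q = √(-37 - 18) = √(-55) = I*√55 ≈ 7.4162*I)
(53*Q)*(-73) = (53*(I*√55))*(-73) = (53*I*√55)*(-73) = -3869*I*√55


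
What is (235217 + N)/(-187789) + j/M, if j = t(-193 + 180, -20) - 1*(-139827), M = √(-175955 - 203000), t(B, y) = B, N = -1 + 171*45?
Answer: -242911/187789 - 139814*I*√378955/378955 ≈ -1.2935 - 227.12*I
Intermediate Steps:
N = 7694 (N = -1 + 7695 = 7694)
M = I*√378955 (M = √(-378955) = I*√378955 ≈ 615.59*I)
j = 139814 (j = (-193 + 180) - 1*(-139827) = -13 + 139827 = 139814)
(235217 + N)/(-187789) + j/M = (235217 + 7694)/(-187789) + 139814/((I*√378955)) = 242911*(-1/187789) + 139814*(-I*√378955/378955) = -242911/187789 - 139814*I*√378955/378955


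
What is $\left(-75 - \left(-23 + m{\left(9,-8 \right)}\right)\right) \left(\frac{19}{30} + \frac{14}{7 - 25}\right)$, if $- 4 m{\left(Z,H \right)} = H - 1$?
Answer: $\frac{2821}{360} \approx 7.8361$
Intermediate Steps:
$m{\left(Z,H \right)} = \frac{1}{4} - \frac{H}{4}$ ($m{\left(Z,H \right)} = - \frac{H - 1}{4} = - \frac{-1 + H}{4} = \frac{1}{4} - \frac{H}{4}$)
$\left(-75 - \left(-23 + m{\left(9,-8 \right)}\right)\right) \left(\frac{19}{30} + \frac{14}{7 - 25}\right) = \left(-75 + \left(23 - \left(\frac{1}{4} - -2\right)\right)\right) \left(\frac{19}{30} + \frac{14}{7 - 25}\right) = \left(-75 + \left(23 - \left(\frac{1}{4} + 2\right)\right)\right) \left(19 \cdot \frac{1}{30} + \frac{14}{7 - 25}\right) = \left(-75 + \left(23 - \frac{9}{4}\right)\right) \left(\frac{19}{30} + \frac{14}{-18}\right) = \left(-75 + \left(23 - \frac{9}{4}\right)\right) \left(\frac{19}{30} + 14 \left(- \frac{1}{18}\right)\right) = \left(-75 + \frac{83}{4}\right) \left(\frac{19}{30} - \frac{7}{9}\right) = \left(- \frac{217}{4}\right) \left(- \frac{13}{90}\right) = \frac{2821}{360}$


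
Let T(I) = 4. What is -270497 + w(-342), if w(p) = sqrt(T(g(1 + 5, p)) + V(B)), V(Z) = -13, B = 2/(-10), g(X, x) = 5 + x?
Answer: -270497 + 3*I ≈ -2.705e+5 + 3.0*I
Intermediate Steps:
B = -1/5 (B = 2*(-1/10) = -1/5 ≈ -0.20000)
w(p) = 3*I (w(p) = sqrt(4 - 13) = sqrt(-9) = 3*I)
-270497 + w(-342) = -270497 + 3*I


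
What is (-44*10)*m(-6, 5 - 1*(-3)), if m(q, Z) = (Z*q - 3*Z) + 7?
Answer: 28600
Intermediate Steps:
m(q, Z) = 7 - 3*Z + Z*q (m(q, Z) = (-3*Z + Z*q) + 7 = 7 - 3*Z + Z*q)
(-44*10)*m(-6, 5 - 1*(-3)) = (-44*10)*(7 - 3*(5 - 1*(-3)) + (5 - 1*(-3))*(-6)) = -440*(7 - 3*(5 + 3) + (5 + 3)*(-6)) = -440*(7 - 3*8 + 8*(-6)) = -440*(7 - 24 - 48) = -440*(-65) = 28600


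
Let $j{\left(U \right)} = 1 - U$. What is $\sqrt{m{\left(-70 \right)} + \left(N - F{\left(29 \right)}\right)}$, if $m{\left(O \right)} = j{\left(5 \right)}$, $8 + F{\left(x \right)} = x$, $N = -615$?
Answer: $8 i \sqrt{10} \approx 25.298 i$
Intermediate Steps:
$F{\left(x \right)} = -8 + x$
$m{\left(O \right)} = -4$ ($m{\left(O \right)} = 1 - 5 = -4$)
$\sqrt{m{\left(-70 \right)} + \left(N - F{\left(29 \right)}\right)} = \sqrt{-4 - 636} = \sqrt{-640} = 8 i \sqrt{10}$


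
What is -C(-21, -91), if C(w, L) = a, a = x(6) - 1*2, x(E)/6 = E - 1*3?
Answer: -16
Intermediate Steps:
x(E) = -18 + 6*E (x(E) = 6*(E - 1*3) = 6*(E - 3) = 6*(-3 + E) = -18 + 6*E)
a = 16 (a = (-18 + 6*6) - 1*2 = (-18 + 36) - 2 = 18 - 2 = 16)
C(w, L) = 16
-C(-21, -91) = -1*16 = -16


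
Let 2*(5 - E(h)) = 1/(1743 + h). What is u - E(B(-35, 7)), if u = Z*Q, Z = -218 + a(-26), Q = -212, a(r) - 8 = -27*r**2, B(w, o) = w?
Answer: 13370015625/3416 ≈ 3.9139e+6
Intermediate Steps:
E(h) = 5 - 1/(2*(1743 + h))
a(r) = 8 - 27*r**2
Z = -18462 (Z = -218 + (8 - 27*(-26)**2) = -218 + (8 - 27*676) = -218 + (8 - 18252) = -218 - 18244 = -18462)
u = 3913944 (u = -18462*(-212) = 3913944)
u - E(B(-35, 7)) = 3913944 - (17429 + 10*(-35))/(2*(1743 - 35)) = 3913944 - (17429 - 350)/(2*1708) = 3913944 - 17079/(2*1708) = 3913944 - 1*17079/3416 = 3913944 - 17079/3416 = 13370015625/3416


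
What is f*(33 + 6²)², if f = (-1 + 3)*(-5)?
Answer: -47610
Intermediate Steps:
f = -10 (f = 2*(-5) = -10)
f*(33 + 6²)² = -10*(33 + 6²)² = -10*(33 + 36)² = -10*69² = -10*4761 = -47610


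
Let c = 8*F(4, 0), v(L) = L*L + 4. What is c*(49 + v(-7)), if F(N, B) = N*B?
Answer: 0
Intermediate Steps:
F(N, B) = B*N
v(L) = 4 + L**2 (v(L) = L**2 + 4 = 4 + L**2)
c = 0 (c = 8*(0*4) = 8*0 = 0)
c*(49 + v(-7)) = 0*(49 + (4 + (-7)**2)) = 0*(49 + (4 + 49)) = 0*(49 + 53) = 0*102 = 0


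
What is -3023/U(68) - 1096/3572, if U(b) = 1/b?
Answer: -183568926/893 ≈ -2.0556e+5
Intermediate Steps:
-3023/U(68) - 1096/3572 = -3023/(1/68) - 1096/3572 = -3023/1/68 - 1096*1/3572 = -3023*68 - 274/893 = -205564 - 274/893 = -183568926/893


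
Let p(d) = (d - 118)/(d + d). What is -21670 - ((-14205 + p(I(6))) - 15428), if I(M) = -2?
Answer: 7933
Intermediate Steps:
p(d) = (-118 + d)/(2*d) (p(d) = (-118 + d)/((2*d)) = (-118 + d)*(1/(2*d)) = (-118 + d)/(2*d))
-21670 - ((-14205 + p(I(6))) - 15428) = -21670 - ((-14205 + (½)*(-118 - 2)/(-2)) - 15428) = -21670 - ((-14205 + (½)*(-½)*(-120)) - 15428) = -21670 - ((-14205 + 30) - 15428) = -21670 - (-14175 - 15428) = -21670 - 1*(-29603) = -21670 + 29603 = 7933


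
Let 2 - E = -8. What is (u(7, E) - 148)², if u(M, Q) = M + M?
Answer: 17956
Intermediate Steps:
E = 10 (E = 2 - 1*(-8) = 2 + 8 = 10)
u(M, Q) = 2*M
(u(7, E) - 148)² = (2*7 - 148)² = (14 - 148)² = (-134)² = 17956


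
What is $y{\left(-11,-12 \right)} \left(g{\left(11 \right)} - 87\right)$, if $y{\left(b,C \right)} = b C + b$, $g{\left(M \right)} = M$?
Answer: $-9196$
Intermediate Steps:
$y{\left(b,C \right)} = b + C b$ ($y{\left(b,C \right)} = C b + b = b + C b$)
$y{\left(-11,-12 \right)} \left(g{\left(11 \right)} - 87\right) = - 11 \left(1 - 12\right) \left(11 - 87\right) = \left(-11\right) \left(-11\right) \left(-76\right) = 121 \left(-76\right) = -9196$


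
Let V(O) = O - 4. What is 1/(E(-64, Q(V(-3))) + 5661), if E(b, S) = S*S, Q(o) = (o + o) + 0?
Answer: 1/5857 ≈ 0.00017074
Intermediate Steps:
V(O) = -4 + O
Q(o) = 2*o (Q(o) = 2*o + 0 = 2*o)
E(b, S) = S²
1/(E(-64, Q(V(-3))) + 5661) = 1/((2*(-4 - 3))² + 5661) = 1/((2*(-7))² + 5661) = 1/((-14)² + 5661) = 1/(196 + 5661) = 1/5857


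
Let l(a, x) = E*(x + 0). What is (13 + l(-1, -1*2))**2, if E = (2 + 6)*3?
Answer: 1225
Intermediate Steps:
E = 24 (E = 8*3 = 24)
l(a, x) = 24*x (l(a, x) = 24*(x + 0) = 24*x)
(13 + l(-1, -1*2))**2 = (13 + 24*(-1*2))**2 = (13 + 24*(-2))**2 = (13 - 48)**2 = (-35)**2 = 1225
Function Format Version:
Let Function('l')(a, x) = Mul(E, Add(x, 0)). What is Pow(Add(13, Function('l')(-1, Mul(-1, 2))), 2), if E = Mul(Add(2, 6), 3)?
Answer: 1225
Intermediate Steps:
E = 24 (E = Mul(8, 3) = 24)
Function('l')(a, x) = Mul(24, x) (Function('l')(a, x) = Mul(24, Add(x, 0)) = Mul(24, x))
Pow(Add(13, Function('l')(-1, Mul(-1, 2))), 2) = Pow(Add(13, Mul(24, Mul(-1, 2))), 2) = Pow(Add(13, Mul(24, -2)), 2) = Pow(Add(13, -48), 2) = Pow(-35, 2) = 1225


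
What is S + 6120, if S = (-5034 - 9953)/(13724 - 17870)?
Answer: 25388507/4146 ≈ 6123.6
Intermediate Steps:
S = 14987/4146 (S = -14987/(-4146) = -14987*(-1/4146) = 14987/4146 ≈ 3.6148)
S + 6120 = 14987/4146 + 6120 = 25388507/4146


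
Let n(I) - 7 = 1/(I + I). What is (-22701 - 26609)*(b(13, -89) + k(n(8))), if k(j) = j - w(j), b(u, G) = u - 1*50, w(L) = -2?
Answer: 11020785/8 ≈ 1.3776e+6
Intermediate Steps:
n(I) = 7 + 1/(2*I) (n(I) = 7 + 1/(I + I) = 7 + 1/(2*I))
b(u, G) = -50 + u (b(u, G) = u - 50 = -50 + u)
k(j) = 2 + j (k(j) = j - 1*(-2) = j + 2 = 2 + j)
(-22701 - 26609)*(b(13, -89) + k(n(8))) = (-22701 - 26609)*((-50 + 13) + (2 + (7 + (½)/8))) = -49310*(-37 + (2 + (7 + (½)*(⅛)))) = -49310*(-37 + (2 + (7 + 1/16))) = -49310*(-37 + (2 + 113/16)) = -49310*(-37 + 145/16) = -49310*(-447/16) = 11020785/8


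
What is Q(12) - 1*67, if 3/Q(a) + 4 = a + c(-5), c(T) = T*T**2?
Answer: -2614/39 ≈ -67.026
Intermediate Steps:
c(T) = T**3
Q(a) = 3/(-129 + a) (Q(a) = 3/(-4 + (a + (-5)**3)) = 3/(-4 + (a - 125)) = 3/(-4 + (-125 + a)) = 3/(-129 + a))
Q(12) - 1*67 = 3/(-129 + 12) - 1*67 = 3/(-117) - 67 = 3*(-1/117) - 67 = -1/39 - 67 = -2614/39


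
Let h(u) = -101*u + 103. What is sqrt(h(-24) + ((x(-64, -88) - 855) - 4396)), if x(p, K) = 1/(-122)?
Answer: I*sqrt(40544138)/122 ≈ 52.192*I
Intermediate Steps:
x(p, K) = -1/122
h(u) = 103 - 101*u
sqrt(h(-24) + ((x(-64, -88) - 855) - 4396)) = sqrt((103 - 101*(-24)) + ((-1/122 - 855) - 4396)) = sqrt((103 + 2424) + (-104311/122 - 4396)) = sqrt(2527 - 640623/122) = sqrt(-332329/122) = I*sqrt(40544138)/122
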